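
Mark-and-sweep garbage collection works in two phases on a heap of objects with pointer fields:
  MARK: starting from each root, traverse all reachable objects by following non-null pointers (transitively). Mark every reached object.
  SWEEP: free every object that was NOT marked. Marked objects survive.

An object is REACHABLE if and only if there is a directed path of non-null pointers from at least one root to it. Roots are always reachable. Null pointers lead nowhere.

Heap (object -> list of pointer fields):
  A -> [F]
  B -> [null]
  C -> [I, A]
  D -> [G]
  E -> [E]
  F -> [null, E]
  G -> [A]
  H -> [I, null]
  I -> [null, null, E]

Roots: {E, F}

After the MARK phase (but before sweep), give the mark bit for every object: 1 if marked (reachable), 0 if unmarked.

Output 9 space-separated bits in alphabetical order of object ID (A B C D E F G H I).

Roots: E F
Mark E: refs=E, marked=E
Mark F: refs=null E, marked=E F
Unmarked (collected): A B C D G H I

Answer: 0 0 0 0 1 1 0 0 0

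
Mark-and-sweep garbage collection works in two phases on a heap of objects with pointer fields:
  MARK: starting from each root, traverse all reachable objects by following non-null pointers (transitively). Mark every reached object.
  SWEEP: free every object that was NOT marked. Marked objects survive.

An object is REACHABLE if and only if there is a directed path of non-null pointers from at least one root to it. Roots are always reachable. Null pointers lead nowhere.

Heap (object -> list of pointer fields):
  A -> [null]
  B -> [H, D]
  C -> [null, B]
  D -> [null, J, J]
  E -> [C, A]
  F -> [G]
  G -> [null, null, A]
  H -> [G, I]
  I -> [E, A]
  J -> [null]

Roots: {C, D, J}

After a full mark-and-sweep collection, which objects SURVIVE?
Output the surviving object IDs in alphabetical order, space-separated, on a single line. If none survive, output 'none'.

Roots: C D J
Mark C: refs=null B, marked=C
Mark D: refs=null J J, marked=C D
Mark J: refs=null, marked=C D J
Mark B: refs=H D, marked=B C D J
Mark H: refs=G I, marked=B C D H J
Mark G: refs=null null A, marked=B C D G H J
Mark I: refs=E A, marked=B C D G H I J
Mark A: refs=null, marked=A B C D G H I J
Mark E: refs=C A, marked=A B C D E G H I J
Unmarked (collected): F

Answer: A B C D E G H I J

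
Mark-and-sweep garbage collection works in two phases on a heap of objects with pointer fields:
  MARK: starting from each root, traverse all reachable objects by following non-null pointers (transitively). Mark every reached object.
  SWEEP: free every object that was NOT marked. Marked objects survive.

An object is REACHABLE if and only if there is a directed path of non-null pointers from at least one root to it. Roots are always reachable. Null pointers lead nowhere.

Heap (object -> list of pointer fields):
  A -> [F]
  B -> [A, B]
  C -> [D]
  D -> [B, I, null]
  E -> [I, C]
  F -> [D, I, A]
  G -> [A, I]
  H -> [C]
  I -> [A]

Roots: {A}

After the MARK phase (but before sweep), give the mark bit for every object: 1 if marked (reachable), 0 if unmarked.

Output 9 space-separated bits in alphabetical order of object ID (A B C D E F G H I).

Roots: A
Mark A: refs=F, marked=A
Mark F: refs=D I A, marked=A F
Mark D: refs=B I null, marked=A D F
Mark I: refs=A, marked=A D F I
Mark B: refs=A B, marked=A B D F I
Unmarked (collected): C E G H

Answer: 1 1 0 1 0 1 0 0 1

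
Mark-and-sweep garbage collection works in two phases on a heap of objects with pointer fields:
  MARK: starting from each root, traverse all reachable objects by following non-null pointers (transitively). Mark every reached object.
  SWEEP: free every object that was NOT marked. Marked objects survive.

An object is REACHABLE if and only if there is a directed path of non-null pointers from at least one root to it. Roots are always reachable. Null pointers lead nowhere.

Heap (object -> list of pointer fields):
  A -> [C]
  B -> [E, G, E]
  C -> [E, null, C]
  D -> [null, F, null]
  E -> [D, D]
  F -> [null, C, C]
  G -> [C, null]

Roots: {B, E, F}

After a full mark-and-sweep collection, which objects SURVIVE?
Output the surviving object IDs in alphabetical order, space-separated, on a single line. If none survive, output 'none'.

Answer: B C D E F G

Derivation:
Roots: B E F
Mark B: refs=E G E, marked=B
Mark E: refs=D D, marked=B E
Mark F: refs=null C C, marked=B E F
Mark G: refs=C null, marked=B E F G
Mark D: refs=null F null, marked=B D E F G
Mark C: refs=E null C, marked=B C D E F G
Unmarked (collected): A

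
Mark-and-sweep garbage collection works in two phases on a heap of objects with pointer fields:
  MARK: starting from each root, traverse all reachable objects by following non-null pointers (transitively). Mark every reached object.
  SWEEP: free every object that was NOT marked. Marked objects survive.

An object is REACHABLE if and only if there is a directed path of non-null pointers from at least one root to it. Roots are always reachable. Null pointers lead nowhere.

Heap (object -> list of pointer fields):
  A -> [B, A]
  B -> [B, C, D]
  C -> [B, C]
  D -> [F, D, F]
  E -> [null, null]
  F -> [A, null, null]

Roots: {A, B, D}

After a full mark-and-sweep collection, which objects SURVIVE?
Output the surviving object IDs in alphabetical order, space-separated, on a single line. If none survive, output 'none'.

Roots: A B D
Mark A: refs=B A, marked=A
Mark B: refs=B C D, marked=A B
Mark D: refs=F D F, marked=A B D
Mark C: refs=B C, marked=A B C D
Mark F: refs=A null null, marked=A B C D F
Unmarked (collected): E

Answer: A B C D F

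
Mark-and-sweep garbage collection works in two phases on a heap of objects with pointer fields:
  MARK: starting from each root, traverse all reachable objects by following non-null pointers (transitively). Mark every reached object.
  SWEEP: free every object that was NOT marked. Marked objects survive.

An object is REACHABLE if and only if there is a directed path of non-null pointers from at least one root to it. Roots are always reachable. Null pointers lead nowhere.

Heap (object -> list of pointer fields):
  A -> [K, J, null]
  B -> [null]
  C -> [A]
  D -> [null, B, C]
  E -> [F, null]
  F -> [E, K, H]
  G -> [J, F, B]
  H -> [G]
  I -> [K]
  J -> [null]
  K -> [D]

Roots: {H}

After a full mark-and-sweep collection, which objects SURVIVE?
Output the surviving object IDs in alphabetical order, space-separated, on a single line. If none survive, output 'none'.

Roots: H
Mark H: refs=G, marked=H
Mark G: refs=J F B, marked=G H
Mark J: refs=null, marked=G H J
Mark F: refs=E K H, marked=F G H J
Mark B: refs=null, marked=B F G H J
Mark E: refs=F null, marked=B E F G H J
Mark K: refs=D, marked=B E F G H J K
Mark D: refs=null B C, marked=B D E F G H J K
Mark C: refs=A, marked=B C D E F G H J K
Mark A: refs=K J null, marked=A B C D E F G H J K
Unmarked (collected): I

Answer: A B C D E F G H J K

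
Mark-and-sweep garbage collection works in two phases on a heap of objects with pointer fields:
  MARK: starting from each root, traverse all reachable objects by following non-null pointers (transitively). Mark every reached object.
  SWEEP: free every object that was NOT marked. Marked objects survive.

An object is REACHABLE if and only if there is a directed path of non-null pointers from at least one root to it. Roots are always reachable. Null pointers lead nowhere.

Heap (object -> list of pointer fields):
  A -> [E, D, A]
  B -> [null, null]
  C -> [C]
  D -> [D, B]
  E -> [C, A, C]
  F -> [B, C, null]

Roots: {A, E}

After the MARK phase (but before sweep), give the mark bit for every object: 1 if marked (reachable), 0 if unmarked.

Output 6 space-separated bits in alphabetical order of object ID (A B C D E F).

Roots: A E
Mark A: refs=E D A, marked=A
Mark E: refs=C A C, marked=A E
Mark D: refs=D B, marked=A D E
Mark C: refs=C, marked=A C D E
Mark B: refs=null null, marked=A B C D E
Unmarked (collected): F

Answer: 1 1 1 1 1 0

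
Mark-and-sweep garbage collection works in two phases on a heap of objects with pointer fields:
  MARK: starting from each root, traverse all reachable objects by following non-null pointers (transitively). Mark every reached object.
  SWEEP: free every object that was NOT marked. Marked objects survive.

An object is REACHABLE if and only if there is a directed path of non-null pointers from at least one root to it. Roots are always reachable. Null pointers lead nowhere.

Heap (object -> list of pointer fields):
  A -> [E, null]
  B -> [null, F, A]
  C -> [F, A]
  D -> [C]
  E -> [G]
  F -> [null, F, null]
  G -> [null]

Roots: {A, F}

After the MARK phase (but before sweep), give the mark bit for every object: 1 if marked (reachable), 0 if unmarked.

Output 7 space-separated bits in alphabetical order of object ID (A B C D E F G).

Roots: A F
Mark A: refs=E null, marked=A
Mark F: refs=null F null, marked=A F
Mark E: refs=G, marked=A E F
Mark G: refs=null, marked=A E F G
Unmarked (collected): B C D

Answer: 1 0 0 0 1 1 1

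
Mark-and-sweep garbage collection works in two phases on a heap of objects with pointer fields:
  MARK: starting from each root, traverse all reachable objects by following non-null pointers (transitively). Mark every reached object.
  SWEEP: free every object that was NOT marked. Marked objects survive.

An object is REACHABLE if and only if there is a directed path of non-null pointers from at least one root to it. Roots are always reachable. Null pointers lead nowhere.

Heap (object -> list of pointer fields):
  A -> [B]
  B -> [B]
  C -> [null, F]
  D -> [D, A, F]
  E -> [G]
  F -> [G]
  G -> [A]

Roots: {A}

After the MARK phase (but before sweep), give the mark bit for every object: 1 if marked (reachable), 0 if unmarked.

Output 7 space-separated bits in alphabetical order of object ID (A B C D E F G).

Answer: 1 1 0 0 0 0 0

Derivation:
Roots: A
Mark A: refs=B, marked=A
Mark B: refs=B, marked=A B
Unmarked (collected): C D E F G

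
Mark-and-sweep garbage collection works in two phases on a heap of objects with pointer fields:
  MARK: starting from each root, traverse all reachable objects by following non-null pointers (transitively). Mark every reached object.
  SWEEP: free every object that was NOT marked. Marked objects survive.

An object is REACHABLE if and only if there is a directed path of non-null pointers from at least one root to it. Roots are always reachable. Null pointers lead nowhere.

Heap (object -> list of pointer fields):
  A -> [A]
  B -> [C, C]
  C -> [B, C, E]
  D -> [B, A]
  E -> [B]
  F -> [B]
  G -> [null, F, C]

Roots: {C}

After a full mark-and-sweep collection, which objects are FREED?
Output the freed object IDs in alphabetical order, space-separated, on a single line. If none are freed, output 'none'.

Roots: C
Mark C: refs=B C E, marked=C
Mark B: refs=C C, marked=B C
Mark E: refs=B, marked=B C E
Unmarked (collected): A D F G

Answer: A D F G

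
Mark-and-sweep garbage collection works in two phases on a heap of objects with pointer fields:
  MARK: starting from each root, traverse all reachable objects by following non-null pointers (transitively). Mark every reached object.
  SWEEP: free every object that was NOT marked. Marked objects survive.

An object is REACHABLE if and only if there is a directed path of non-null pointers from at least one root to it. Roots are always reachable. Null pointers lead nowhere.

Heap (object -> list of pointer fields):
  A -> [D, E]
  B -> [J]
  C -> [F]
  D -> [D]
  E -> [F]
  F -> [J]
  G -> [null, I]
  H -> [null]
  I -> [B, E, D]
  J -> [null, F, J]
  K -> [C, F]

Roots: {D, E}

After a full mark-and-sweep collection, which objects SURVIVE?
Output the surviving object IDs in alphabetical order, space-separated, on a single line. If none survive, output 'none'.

Answer: D E F J

Derivation:
Roots: D E
Mark D: refs=D, marked=D
Mark E: refs=F, marked=D E
Mark F: refs=J, marked=D E F
Mark J: refs=null F J, marked=D E F J
Unmarked (collected): A B C G H I K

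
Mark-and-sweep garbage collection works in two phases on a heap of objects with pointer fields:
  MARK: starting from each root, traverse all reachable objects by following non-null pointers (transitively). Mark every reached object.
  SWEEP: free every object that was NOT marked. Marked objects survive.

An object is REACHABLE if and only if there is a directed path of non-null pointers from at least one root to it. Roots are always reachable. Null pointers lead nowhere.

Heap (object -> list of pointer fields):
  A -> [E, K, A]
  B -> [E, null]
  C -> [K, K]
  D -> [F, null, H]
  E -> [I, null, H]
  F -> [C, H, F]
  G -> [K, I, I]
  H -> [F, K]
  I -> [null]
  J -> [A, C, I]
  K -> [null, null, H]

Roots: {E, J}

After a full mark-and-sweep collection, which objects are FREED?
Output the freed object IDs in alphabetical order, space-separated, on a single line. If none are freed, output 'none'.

Roots: E J
Mark E: refs=I null H, marked=E
Mark J: refs=A C I, marked=E J
Mark I: refs=null, marked=E I J
Mark H: refs=F K, marked=E H I J
Mark A: refs=E K A, marked=A E H I J
Mark C: refs=K K, marked=A C E H I J
Mark F: refs=C H F, marked=A C E F H I J
Mark K: refs=null null H, marked=A C E F H I J K
Unmarked (collected): B D G

Answer: B D G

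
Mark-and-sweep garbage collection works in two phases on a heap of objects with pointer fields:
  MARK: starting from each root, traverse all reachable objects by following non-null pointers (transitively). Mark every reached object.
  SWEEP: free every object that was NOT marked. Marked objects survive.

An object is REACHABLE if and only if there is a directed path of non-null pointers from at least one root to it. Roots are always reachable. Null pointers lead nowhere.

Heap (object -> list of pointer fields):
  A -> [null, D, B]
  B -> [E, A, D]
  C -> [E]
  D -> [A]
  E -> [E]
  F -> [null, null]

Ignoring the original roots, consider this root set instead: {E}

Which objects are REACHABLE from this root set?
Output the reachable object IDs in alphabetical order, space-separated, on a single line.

Answer: E

Derivation:
Roots: E
Mark E: refs=E, marked=E
Unmarked (collected): A B C D F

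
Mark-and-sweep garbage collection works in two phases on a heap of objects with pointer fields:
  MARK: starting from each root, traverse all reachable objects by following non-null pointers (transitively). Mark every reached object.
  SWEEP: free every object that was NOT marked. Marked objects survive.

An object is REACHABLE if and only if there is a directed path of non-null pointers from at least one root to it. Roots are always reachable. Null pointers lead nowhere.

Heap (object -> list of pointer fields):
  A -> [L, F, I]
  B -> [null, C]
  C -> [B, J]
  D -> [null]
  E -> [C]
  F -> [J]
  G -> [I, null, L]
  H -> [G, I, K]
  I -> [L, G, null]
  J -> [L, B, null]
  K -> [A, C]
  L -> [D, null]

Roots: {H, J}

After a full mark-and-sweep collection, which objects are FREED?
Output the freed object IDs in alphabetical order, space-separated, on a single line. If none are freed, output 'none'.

Answer: E

Derivation:
Roots: H J
Mark H: refs=G I K, marked=H
Mark J: refs=L B null, marked=H J
Mark G: refs=I null L, marked=G H J
Mark I: refs=L G null, marked=G H I J
Mark K: refs=A C, marked=G H I J K
Mark L: refs=D null, marked=G H I J K L
Mark B: refs=null C, marked=B G H I J K L
Mark A: refs=L F I, marked=A B G H I J K L
Mark C: refs=B J, marked=A B C G H I J K L
Mark D: refs=null, marked=A B C D G H I J K L
Mark F: refs=J, marked=A B C D F G H I J K L
Unmarked (collected): E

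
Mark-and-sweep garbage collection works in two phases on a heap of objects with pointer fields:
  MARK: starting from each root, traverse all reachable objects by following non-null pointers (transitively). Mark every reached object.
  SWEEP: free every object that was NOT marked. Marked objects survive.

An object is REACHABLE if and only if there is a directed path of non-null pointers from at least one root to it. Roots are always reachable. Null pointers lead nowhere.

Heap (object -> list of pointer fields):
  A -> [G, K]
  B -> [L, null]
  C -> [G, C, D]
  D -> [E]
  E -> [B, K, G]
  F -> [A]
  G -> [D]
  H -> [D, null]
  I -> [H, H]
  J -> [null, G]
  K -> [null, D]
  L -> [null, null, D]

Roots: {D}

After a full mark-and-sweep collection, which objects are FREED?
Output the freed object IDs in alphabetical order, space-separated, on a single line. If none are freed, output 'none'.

Answer: A C F H I J

Derivation:
Roots: D
Mark D: refs=E, marked=D
Mark E: refs=B K G, marked=D E
Mark B: refs=L null, marked=B D E
Mark K: refs=null D, marked=B D E K
Mark G: refs=D, marked=B D E G K
Mark L: refs=null null D, marked=B D E G K L
Unmarked (collected): A C F H I J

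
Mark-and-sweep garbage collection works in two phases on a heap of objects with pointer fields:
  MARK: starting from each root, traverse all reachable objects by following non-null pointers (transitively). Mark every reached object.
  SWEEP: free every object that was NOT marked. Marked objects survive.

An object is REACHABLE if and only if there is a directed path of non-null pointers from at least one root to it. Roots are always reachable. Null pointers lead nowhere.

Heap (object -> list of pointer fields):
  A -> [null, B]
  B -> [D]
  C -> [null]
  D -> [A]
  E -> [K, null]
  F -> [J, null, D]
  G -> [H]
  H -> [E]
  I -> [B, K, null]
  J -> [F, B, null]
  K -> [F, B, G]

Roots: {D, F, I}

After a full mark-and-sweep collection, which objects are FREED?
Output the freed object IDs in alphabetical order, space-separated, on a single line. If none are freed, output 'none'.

Roots: D F I
Mark D: refs=A, marked=D
Mark F: refs=J null D, marked=D F
Mark I: refs=B K null, marked=D F I
Mark A: refs=null B, marked=A D F I
Mark J: refs=F B null, marked=A D F I J
Mark B: refs=D, marked=A B D F I J
Mark K: refs=F B G, marked=A B D F I J K
Mark G: refs=H, marked=A B D F G I J K
Mark H: refs=E, marked=A B D F G H I J K
Mark E: refs=K null, marked=A B D E F G H I J K
Unmarked (collected): C

Answer: C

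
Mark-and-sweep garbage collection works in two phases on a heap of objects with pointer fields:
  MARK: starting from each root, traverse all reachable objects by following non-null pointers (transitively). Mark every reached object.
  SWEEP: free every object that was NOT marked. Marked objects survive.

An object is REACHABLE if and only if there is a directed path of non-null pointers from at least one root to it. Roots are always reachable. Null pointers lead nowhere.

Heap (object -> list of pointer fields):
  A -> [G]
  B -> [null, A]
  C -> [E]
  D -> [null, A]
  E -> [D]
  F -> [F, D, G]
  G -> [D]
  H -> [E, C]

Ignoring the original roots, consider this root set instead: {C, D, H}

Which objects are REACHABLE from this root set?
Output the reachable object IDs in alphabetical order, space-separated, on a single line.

Answer: A C D E G H

Derivation:
Roots: C D H
Mark C: refs=E, marked=C
Mark D: refs=null A, marked=C D
Mark H: refs=E C, marked=C D H
Mark E: refs=D, marked=C D E H
Mark A: refs=G, marked=A C D E H
Mark G: refs=D, marked=A C D E G H
Unmarked (collected): B F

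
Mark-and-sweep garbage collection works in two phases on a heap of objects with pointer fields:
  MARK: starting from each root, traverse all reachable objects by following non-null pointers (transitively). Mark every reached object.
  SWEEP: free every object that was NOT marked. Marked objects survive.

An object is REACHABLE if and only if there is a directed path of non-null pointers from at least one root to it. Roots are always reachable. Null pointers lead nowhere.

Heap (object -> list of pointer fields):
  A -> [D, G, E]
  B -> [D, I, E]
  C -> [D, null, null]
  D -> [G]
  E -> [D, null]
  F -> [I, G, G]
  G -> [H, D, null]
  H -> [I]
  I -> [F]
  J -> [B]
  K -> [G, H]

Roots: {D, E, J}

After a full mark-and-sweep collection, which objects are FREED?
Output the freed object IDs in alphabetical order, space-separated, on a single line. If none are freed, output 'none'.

Roots: D E J
Mark D: refs=G, marked=D
Mark E: refs=D null, marked=D E
Mark J: refs=B, marked=D E J
Mark G: refs=H D null, marked=D E G J
Mark B: refs=D I E, marked=B D E G J
Mark H: refs=I, marked=B D E G H J
Mark I: refs=F, marked=B D E G H I J
Mark F: refs=I G G, marked=B D E F G H I J
Unmarked (collected): A C K

Answer: A C K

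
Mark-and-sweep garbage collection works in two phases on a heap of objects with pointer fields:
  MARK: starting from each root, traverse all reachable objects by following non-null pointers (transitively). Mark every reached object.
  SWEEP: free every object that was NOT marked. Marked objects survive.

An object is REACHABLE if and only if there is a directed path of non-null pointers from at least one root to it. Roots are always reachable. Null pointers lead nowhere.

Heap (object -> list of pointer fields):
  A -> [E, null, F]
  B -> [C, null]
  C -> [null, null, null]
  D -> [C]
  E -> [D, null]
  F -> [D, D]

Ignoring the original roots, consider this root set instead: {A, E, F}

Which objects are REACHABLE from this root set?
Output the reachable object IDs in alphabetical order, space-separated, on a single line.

Answer: A C D E F

Derivation:
Roots: A E F
Mark A: refs=E null F, marked=A
Mark E: refs=D null, marked=A E
Mark F: refs=D D, marked=A E F
Mark D: refs=C, marked=A D E F
Mark C: refs=null null null, marked=A C D E F
Unmarked (collected): B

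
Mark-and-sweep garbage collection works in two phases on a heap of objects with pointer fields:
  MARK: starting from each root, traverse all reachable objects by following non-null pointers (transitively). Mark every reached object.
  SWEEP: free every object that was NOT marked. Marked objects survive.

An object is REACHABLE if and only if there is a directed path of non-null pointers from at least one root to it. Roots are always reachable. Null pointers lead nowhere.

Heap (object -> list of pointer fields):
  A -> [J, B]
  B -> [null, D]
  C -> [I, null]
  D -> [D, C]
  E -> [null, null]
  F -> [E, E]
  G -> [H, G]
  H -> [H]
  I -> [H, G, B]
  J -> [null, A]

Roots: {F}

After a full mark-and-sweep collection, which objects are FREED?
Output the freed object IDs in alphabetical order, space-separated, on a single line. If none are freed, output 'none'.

Answer: A B C D G H I J

Derivation:
Roots: F
Mark F: refs=E E, marked=F
Mark E: refs=null null, marked=E F
Unmarked (collected): A B C D G H I J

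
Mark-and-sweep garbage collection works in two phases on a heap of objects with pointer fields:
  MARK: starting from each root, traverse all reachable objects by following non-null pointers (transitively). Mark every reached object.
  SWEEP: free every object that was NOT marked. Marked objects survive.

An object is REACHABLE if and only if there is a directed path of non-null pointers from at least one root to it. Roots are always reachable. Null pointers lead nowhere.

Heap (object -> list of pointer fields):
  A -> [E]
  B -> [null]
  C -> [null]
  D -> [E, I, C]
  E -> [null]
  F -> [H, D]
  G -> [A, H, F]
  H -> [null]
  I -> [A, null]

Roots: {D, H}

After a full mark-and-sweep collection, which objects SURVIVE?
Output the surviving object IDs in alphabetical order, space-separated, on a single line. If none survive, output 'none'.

Answer: A C D E H I

Derivation:
Roots: D H
Mark D: refs=E I C, marked=D
Mark H: refs=null, marked=D H
Mark E: refs=null, marked=D E H
Mark I: refs=A null, marked=D E H I
Mark C: refs=null, marked=C D E H I
Mark A: refs=E, marked=A C D E H I
Unmarked (collected): B F G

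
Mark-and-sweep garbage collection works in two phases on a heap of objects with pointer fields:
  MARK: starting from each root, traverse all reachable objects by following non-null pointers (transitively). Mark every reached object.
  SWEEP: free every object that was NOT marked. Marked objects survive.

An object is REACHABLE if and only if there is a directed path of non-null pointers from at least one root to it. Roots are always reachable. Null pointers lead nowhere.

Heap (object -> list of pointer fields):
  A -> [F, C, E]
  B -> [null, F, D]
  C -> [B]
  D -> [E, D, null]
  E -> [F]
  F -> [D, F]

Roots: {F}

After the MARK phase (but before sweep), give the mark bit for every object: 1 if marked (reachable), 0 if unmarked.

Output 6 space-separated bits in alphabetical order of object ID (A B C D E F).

Answer: 0 0 0 1 1 1

Derivation:
Roots: F
Mark F: refs=D F, marked=F
Mark D: refs=E D null, marked=D F
Mark E: refs=F, marked=D E F
Unmarked (collected): A B C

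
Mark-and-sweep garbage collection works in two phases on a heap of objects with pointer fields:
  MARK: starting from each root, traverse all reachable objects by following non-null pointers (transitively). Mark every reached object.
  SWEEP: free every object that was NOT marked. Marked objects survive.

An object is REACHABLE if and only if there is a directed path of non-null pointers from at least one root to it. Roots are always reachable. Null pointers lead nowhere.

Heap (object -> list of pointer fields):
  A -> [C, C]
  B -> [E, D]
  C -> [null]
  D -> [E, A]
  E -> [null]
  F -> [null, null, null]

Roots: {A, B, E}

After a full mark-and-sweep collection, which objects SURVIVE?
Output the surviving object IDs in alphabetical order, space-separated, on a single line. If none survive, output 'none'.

Roots: A B E
Mark A: refs=C C, marked=A
Mark B: refs=E D, marked=A B
Mark E: refs=null, marked=A B E
Mark C: refs=null, marked=A B C E
Mark D: refs=E A, marked=A B C D E
Unmarked (collected): F

Answer: A B C D E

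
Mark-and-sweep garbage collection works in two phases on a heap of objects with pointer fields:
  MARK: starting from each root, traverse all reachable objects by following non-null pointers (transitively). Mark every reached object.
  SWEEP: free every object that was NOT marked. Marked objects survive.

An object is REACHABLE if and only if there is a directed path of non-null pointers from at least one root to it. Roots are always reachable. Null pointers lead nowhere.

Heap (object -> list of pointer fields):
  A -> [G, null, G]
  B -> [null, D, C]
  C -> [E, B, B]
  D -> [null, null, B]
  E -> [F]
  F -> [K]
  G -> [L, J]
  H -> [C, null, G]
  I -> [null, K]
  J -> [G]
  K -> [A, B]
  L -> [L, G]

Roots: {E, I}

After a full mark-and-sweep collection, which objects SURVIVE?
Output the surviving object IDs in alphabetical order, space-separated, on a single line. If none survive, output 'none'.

Answer: A B C D E F G I J K L

Derivation:
Roots: E I
Mark E: refs=F, marked=E
Mark I: refs=null K, marked=E I
Mark F: refs=K, marked=E F I
Mark K: refs=A B, marked=E F I K
Mark A: refs=G null G, marked=A E F I K
Mark B: refs=null D C, marked=A B E F I K
Mark G: refs=L J, marked=A B E F G I K
Mark D: refs=null null B, marked=A B D E F G I K
Mark C: refs=E B B, marked=A B C D E F G I K
Mark L: refs=L G, marked=A B C D E F G I K L
Mark J: refs=G, marked=A B C D E F G I J K L
Unmarked (collected): H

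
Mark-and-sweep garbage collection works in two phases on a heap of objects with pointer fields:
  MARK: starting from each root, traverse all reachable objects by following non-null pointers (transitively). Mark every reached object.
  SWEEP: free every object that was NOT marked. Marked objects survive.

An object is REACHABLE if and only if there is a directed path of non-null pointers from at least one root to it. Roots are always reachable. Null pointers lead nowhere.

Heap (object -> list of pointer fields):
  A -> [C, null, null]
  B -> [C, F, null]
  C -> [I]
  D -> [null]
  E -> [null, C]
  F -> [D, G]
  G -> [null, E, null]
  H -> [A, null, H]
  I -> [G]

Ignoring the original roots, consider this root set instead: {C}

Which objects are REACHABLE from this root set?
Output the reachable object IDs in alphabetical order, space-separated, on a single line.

Roots: C
Mark C: refs=I, marked=C
Mark I: refs=G, marked=C I
Mark G: refs=null E null, marked=C G I
Mark E: refs=null C, marked=C E G I
Unmarked (collected): A B D F H

Answer: C E G I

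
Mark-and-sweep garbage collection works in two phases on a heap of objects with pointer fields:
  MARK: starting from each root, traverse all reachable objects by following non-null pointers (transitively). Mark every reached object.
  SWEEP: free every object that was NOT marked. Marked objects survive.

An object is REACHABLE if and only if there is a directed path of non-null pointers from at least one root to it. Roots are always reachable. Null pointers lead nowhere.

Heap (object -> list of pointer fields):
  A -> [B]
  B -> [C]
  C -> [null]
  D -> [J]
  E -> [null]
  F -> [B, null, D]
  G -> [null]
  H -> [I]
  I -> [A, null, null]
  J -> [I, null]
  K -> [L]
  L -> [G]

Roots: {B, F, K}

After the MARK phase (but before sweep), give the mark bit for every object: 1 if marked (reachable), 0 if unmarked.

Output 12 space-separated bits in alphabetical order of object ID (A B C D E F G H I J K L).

Answer: 1 1 1 1 0 1 1 0 1 1 1 1

Derivation:
Roots: B F K
Mark B: refs=C, marked=B
Mark F: refs=B null D, marked=B F
Mark K: refs=L, marked=B F K
Mark C: refs=null, marked=B C F K
Mark D: refs=J, marked=B C D F K
Mark L: refs=G, marked=B C D F K L
Mark J: refs=I null, marked=B C D F J K L
Mark G: refs=null, marked=B C D F G J K L
Mark I: refs=A null null, marked=B C D F G I J K L
Mark A: refs=B, marked=A B C D F G I J K L
Unmarked (collected): E H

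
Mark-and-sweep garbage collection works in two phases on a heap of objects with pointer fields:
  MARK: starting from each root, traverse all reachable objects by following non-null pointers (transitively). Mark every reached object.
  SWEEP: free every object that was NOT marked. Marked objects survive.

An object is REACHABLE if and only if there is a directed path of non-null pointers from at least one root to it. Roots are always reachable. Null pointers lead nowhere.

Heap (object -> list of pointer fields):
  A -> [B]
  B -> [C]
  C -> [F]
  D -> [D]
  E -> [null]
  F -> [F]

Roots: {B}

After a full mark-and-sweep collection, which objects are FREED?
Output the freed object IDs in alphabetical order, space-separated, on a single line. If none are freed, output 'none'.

Roots: B
Mark B: refs=C, marked=B
Mark C: refs=F, marked=B C
Mark F: refs=F, marked=B C F
Unmarked (collected): A D E

Answer: A D E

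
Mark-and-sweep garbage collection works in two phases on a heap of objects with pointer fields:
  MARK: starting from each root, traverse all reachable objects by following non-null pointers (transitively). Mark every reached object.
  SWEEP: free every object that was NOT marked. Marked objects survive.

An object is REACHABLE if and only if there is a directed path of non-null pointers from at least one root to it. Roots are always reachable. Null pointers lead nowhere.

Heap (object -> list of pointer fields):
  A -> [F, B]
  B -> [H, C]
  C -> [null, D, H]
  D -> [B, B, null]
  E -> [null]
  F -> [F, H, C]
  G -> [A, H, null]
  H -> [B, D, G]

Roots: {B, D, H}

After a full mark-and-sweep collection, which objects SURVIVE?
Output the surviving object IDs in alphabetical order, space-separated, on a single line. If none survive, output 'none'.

Roots: B D H
Mark B: refs=H C, marked=B
Mark D: refs=B B null, marked=B D
Mark H: refs=B D G, marked=B D H
Mark C: refs=null D H, marked=B C D H
Mark G: refs=A H null, marked=B C D G H
Mark A: refs=F B, marked=A B C D G H
Mark F: refs=F H C, marked=A B C D F G H
Unmarked (collected): E

Answer: A B C D F G H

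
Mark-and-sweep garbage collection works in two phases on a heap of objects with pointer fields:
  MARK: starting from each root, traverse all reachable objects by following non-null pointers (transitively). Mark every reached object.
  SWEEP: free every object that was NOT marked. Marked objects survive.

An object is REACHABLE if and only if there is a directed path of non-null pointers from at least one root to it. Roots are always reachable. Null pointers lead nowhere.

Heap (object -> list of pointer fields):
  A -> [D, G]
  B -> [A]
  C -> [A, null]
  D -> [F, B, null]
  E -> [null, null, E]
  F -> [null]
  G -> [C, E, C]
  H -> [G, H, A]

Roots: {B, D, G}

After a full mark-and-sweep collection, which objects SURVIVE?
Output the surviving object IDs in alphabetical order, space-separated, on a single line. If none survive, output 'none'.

Roots: B D G
Mark B: refs=A, marked=B
Mark D: refs=F B null, marked=B D
Mark G: refs=C E C, marked=B D G
Mark A: refs=D G, marked=A B D G
Mark F: refs=null, marked=A B D F G
Mark C: refs=A null, marked=A B C D F G
Mark E: refs=null null E, marked=A B C D E F G
Unmarked (collected): H

Answer: A B C D E F G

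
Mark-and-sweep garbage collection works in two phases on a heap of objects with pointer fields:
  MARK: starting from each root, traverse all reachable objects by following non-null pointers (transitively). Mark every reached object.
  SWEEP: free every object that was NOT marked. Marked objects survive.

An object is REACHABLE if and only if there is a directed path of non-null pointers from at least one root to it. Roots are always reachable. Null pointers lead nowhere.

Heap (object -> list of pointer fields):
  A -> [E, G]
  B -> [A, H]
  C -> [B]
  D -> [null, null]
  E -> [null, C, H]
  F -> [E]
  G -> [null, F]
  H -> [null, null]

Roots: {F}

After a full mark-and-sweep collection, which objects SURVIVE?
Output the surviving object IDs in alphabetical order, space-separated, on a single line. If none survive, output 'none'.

Roots: F
Mark F: refs=E, marked=F
Mark E: refs=null C H, marked=E F
Mark C: refs=B, marked=C E F
Mark H: refs=null null, marked=C E F H
Mark B: refs=A H, marked=B C E F H
Mark A: refs=E G, marked=A B C E F H
Mark G: refs=null F, marked=A B C E F G H
Unmarked (collected): D

Answer: A B C E F G H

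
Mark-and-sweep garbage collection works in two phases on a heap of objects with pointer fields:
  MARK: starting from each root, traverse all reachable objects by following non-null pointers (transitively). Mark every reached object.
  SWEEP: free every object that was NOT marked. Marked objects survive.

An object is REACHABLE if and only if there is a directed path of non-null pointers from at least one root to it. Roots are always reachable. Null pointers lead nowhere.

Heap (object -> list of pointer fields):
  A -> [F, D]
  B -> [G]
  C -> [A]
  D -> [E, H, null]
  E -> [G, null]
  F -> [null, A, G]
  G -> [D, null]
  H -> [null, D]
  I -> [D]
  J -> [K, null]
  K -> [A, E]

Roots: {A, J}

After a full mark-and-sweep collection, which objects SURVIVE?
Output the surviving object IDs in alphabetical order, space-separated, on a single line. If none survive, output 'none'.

Answer: A D E F G H J K

Derivation:
Roots: A J
Mark A: refs=F D, marked=A
Mark J: refs=K null, marked=A J
Mark F: refs=null A G, marked=A F J
Mark D: refs=E H null, marked=A D F J
Mark K: refs=A E, marked=A D F J K
Mark G: refs=D null, marked=A D F G J K
Mark E: refs=G null, marked=A D E F G J K
Mark H: refs=null D, marked=A D E F G H J K
Unmarked (collected): B C I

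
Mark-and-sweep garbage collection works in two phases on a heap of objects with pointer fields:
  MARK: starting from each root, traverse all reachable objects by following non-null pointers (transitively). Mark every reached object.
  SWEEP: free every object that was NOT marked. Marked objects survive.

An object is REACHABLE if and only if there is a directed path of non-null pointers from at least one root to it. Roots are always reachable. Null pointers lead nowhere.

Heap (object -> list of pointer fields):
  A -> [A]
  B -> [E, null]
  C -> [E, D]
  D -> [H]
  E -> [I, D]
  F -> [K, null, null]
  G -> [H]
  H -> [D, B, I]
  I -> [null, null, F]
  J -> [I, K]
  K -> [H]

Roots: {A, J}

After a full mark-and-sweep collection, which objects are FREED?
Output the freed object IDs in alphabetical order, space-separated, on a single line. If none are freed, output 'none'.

Roots: A J
Mark A: refs=A, marked=A
Mark J: refs=I K, marked=A J
Mark I: refs=null null F, marked=A I J
Mark K: refs=H, marked=A I J K
Mark F: refs=K null null, marked=A F I J K
Mark H: refs=D B I, marked=A F H I J K
Mark D: refs=H, marked=A D F H I J K
Mark B: refs=E null, marked=A B D F H I J K
Mark E: refs=I D, marked=A B D E F H I J K
Unmarked (collected): C G

Answer: C G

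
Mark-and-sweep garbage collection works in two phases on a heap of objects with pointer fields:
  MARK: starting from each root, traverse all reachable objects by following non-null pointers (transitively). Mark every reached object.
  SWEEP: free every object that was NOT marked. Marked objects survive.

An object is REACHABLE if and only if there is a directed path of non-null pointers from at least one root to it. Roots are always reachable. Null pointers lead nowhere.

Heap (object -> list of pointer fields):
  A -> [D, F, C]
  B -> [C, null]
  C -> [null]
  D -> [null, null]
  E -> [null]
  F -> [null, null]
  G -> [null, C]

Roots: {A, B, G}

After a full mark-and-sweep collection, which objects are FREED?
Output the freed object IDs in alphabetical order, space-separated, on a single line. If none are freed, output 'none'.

Roots: A B G
Mark A: refs=D F C, marked=A
Mark B: refs=C null, marked=A B
Mark G: refs=null C, marked=A B G
Mark D: refs=null null, marked=A B D G
Mark F: refs=null null, marked=A B D F G
Mark C: refs=null, marked=A B C D F G
Unmarked (collected): E

Answer: E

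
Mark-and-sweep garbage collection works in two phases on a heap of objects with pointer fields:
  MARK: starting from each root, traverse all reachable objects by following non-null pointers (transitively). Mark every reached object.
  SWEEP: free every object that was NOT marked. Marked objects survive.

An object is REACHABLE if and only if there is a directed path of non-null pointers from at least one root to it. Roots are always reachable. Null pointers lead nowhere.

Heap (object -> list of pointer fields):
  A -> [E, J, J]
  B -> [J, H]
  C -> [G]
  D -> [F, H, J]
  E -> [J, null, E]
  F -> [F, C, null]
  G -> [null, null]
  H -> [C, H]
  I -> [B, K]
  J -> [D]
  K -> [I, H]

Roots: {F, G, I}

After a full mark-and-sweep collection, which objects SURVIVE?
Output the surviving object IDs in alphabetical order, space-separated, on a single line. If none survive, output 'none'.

Roots: F G I
Mark F: refs=F C null, marked=F
Mark G: refs=null null, marked=F G
Mark I: refs=B K, marked=F G I
Mark C: refs=G, marked=C F G I
Mark B: refs=J H, marked=B C F G I
Mark K: refs=I H, marked=B C F G I K
Mark J: refs=D, marked=B C F G I J K
Mark H: refs=C H, marked=B C F G H I J K
Mark D: refs=F H J, marked=B C D F G H I J K
Unmarked (collected): A E

Answer: B C D F G H I J K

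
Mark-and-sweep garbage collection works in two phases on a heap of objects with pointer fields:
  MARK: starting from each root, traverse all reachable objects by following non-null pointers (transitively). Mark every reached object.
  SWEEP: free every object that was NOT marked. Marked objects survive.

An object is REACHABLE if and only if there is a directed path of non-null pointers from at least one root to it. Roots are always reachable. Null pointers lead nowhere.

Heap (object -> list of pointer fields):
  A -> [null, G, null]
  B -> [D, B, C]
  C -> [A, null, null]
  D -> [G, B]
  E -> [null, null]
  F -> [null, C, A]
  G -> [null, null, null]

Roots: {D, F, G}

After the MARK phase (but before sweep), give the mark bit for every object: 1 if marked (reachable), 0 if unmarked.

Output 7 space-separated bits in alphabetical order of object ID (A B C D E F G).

Roots: D F G
Mark D: refs=G B, marked=D
Mark F: refs=null C A, marked=D F
Mark G: refs=null null null, marked=D F G
Mark B: refs=D B C, marked=B D F G
Mark C: refs=A null null, marked=B C D F G
Mark A: refs=null G null, marked=A B C D F G
Unmarked (collected): E

Answer: 1 1 1 1 0 1 1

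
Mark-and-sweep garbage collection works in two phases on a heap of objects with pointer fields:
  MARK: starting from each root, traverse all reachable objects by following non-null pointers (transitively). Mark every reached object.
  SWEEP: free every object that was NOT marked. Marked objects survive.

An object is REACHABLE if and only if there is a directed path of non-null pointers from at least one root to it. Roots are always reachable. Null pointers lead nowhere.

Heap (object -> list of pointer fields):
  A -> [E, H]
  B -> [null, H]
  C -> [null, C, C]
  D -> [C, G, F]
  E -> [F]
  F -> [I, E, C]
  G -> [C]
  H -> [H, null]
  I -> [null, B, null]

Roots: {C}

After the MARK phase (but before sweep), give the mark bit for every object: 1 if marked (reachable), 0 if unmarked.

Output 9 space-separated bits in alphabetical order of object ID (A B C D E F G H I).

Answer: 0 0 1 0 0 0 0 0 0

Derivation:
Roots: C
Mark C: refs=null C C, marked=C
Unmarked (collected): A B D E F G H I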